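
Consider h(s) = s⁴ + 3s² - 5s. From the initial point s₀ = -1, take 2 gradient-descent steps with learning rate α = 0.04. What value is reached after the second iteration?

-0.09376

h′(s) = 4s³ + 6s - 5
Step 1: h′(-1) = -15; s₁ = -1 − 0.04·(-15) = -0.4
Step 2: h′(-0.4) = -7.656; s₂ = -0.4 − 0.04·(-7.656) = -0.09376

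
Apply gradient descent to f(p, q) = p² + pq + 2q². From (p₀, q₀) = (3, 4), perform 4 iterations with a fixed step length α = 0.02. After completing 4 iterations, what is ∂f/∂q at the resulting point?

12.9861272

∇f = (2p + q, p + 4q)
(p₁, q₁) = (3, 4) − 0.02·(10, 19) = (2.8, 3.62)
(p₂, q₂) = (2.8, 3.62) − 0.02·(9.22, 17.28) = (2.6156, 3.2744)
(p₃, q₃) = (2.6156, 3.2744) − 0.02·(8.5056, 15.7132) = (2.445488, 2.960136)
(p₄, q₄) = (2.445488, 2.960136) − 0.02·(7.851112, 14.286032) = (2.28846576, 2.67441536)
∂f/∂q at (2.28846576, 2.67441536) = 12.9861272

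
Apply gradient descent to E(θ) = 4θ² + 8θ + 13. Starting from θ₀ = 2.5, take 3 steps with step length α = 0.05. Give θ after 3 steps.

-0.244

E′(θ) = 8θ + 8
Step 1: E′(2.5) = 28; θ₁ = 2.5 − 0.05·28 = 1.1
Step 2: E′(1.1) = 16.8; θ₂ = 1.1 − 0.05·16.8 = 0.26
Step 3: E′(0.26) = 10.08; θ₃ = 0.26 − 0.05·10.08 = -0.244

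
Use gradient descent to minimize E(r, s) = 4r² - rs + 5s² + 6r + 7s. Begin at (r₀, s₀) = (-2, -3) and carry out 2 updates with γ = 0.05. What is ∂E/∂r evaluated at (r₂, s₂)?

∇E = (8r - s + 6, -r + 10s + 7)
(r₁, s₁) = (-2, -3) − 0.05·(-7, -21) = (-1.65, -1.95)
(r₂, s₂) = (-1.65, -1.95) − 0.05·(-5.25, -10.85) = (-1.3875, -1.4075)
∂E/∂r at (-1.3875, -1.4075) = -3.6925

-3.6925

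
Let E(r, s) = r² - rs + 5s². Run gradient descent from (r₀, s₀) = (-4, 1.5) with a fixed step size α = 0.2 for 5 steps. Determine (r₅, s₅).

(-0.08448, -2.26048)

∇E = (2r - s, -r + 10s)
Step 1: at (-4, 1.5), ∇E = (-9.5, 19) → (-4, 1.5) − 0.2·(-9.5, 19) = (-2.1, -2.3)
Step 2: at (-2.1, -2.3), ∇E = (-1.9, -20.9) → (-2.1, -2.3) − 0.2·(-1.9, -20.9) = (-1.72, 1.88)
Step 3: at (-1.72, 1.88), ∇E = (-5.32, 20.52) → (-1.72, 1.88) − 0.2·(-5.32, 20.52) = (-0.656, -2.224)
Step 4: at (-0.656, -2.224), ∇E = (0.912, -21.584) → (-0.656, -2.224) − 0.2·(0.912, -21.584) = (-0.8384, 2.0928)
Step 5: at (-0.8384, 2.0928), ∇E = (-3.7696, 21.7664) → (-0.8384, 2.0928) − 0.2·(-3.7696, 21.7664) = (-0.08448, -2.26048)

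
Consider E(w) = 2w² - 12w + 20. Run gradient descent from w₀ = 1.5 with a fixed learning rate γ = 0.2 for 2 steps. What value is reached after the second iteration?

E′(w) = 4w - 12
Step 1: E′(1.5) = -6; w₁ = 1.5 − 0.2·(-6) = 2.7
Step 2: E′(2.7) = -1.2; w₂ = 2.7 − 0.2·(-1.2) = 2.94

2.94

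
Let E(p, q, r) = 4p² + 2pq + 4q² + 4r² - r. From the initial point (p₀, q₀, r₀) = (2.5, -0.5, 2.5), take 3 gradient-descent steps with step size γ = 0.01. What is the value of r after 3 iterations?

∇E = (8p + 2q, 2p + 8q, 8r - 1)
Step 1: at (2.5, -0.5, 2.5), ∇E = (19, 1, 19) → (2.5, -0.5, 2.5) − 0.01·(19, 1, 19) = (2.31, -0.51, 2.31)
Step 2: at (2.31, -0.51, 2.31), ∇E = (17.46, 0.54, 17.48) → (2.31, -0.51, 2.31) − 0.01·(17.46, 0.54, 17.48) = (2.1354, -0.5154, 2.1352)
Step 3: at (2.1354, -0.5154, 2.1352), ∇E = (16.0524, 0.1476, 16.0816) → (2.1354, -0.5154, 2.1352) − 0.01·(16.0524, 0.1476, 16.0816) = (1.974876, -0.516876, 1.974384)
r = 1.974384

1.974384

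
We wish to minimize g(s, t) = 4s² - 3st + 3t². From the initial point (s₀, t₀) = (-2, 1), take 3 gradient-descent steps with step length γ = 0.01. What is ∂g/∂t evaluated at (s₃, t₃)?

∇g = (8s - 3t, -3s + 6t)
(s₁, t₁) = (-2, 1) − 0.01·(-19, 12) = (-1.81, 0.88)
(s₂, t₂) = (-1.81, 0.88) − 0.01·(-17.12, 10.71) = (-1.6388, 0.7729)
(s₃, t₃) = (-1.6388, 0.7729) − 0.01·(-15.4291, 9.5538) = (-1.484509, 0.677362)
∂g/∂t at (-1.484509, 0.677362) = 8.517699

8.517699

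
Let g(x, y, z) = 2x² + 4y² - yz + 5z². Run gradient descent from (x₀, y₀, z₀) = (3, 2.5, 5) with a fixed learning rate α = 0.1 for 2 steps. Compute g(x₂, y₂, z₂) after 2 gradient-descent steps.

∇g = (4x, 8y - z, -y + 10z)
Step 1: at (3, 2.5, 5), ∇g = (12, 15, 47.5) → (3, 2.5, 5) − 0.1·(12, 15, 47.5) = (1.8, 1, 0.25)
Step 2: at (1.8, 1, 0.25), ∇g = (7.2, 7.75, 1.5) → (1.8, 1, 0.25) − 0.1·(7.2, 7.75, 1.5) = (1.08, 0.225, 0.1)
g(1.08, 0.225, 0.1) = 2.5628

2.5628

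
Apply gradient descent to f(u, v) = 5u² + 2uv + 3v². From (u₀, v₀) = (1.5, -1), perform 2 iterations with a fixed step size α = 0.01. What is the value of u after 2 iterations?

∇f = (10u + 2v, 2u + 6v)
(u₁, v₁) = (1.5, -1) − 0.01·(13, -3) = (1.37, -0.97)
(u₂, v₂) = (1.37, -0.97) − 0.01·(11.76, -3.08) = (1.2524, -0.9392)
u = 1.2524

1.2524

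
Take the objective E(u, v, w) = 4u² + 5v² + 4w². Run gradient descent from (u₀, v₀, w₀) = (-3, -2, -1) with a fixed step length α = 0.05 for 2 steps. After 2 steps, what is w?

∇E = (8u, 10v, 8w)
(u₁, v₁, w₁) = (-3, -2, -1) − 0.05·(-24, -20, -8) = (-1.8, -1, -0.6)
(u₂, v₂, w₂) = (-1.8, -1, -0.6) − 0.05·(-14.4, -10, -4.8) = (-1.08, -0.5, -0.36)
w = -0.36

-0.36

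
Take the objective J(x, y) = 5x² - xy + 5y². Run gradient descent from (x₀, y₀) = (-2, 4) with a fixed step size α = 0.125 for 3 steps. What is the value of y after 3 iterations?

-0.16015625

∇J = (10x - y, -x + 10y)
Step 1: at (-2, 4), ∇J = (-24, 42) → (-2, 4) − 0.125·(-24, 42) = (1, -1.25)
Step 2: at (1, -1.25), ∇J = (11.25, -13.5) → (1, -1.25) − 0.125·(11.25, -13.5) = (-0.40625, 0.4375)
Step 3: at (-0.40625, 0.4375), ∇J = (-4.5, 4.78125) → (-0.40625, 0.4375) − 0.125·(-4.5, 4.78125) = (0.15625, -0.16015625)
y = -0.16015625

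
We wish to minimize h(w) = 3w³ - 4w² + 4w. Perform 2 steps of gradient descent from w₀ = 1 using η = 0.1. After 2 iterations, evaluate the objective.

h′(w) = 9w² - 8w + 4
w₁ = 1 − 0.1·5 = 0.5
w₂ = 0.5 − 0.1·2.25 = 0.275
h(0.275) = 0.859890625

0.859890625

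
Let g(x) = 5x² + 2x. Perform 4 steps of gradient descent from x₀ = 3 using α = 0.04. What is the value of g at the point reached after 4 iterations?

0.659963392

g′(x) = 10x + 2
x₁ = 3 − 0.04·32 = 1.72
x₂ = 1.72 − 0.04·19.2 = 0.952
x₃ = 0.952 − 0.04·11.52 = 0.4912
x₄ = 0.4912 − 0.04·6.912 = 0.21472
g(0.21472) = 0.659963392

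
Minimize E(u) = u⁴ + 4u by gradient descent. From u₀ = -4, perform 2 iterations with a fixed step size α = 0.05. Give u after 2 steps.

E′(u) = 4u³ + 4
u₁ = -4 − 0.05·(-252) = 8.6
u₂ = 8.6 − 0.05·2548.224 = -118.8112

-118.8112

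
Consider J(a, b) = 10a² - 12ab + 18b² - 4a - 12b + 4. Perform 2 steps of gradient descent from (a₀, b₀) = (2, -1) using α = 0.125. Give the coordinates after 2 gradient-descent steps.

(18.5, -32.5)

∇J = (20a - 12b - 4, -12a + 36b - 12)
(a₁, b₁) = (2, -1) − 0.125·(48, -72) = (-4, 8)
(a₂, b₂) = (-4, 8) − 0.125·(-180, 324) = (18.5, -32.5)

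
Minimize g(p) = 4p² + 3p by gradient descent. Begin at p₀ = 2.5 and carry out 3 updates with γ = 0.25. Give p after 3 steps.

-3.25

g′(p) = 8p + 3
Step 1: g′(2.5) = 23; p₁ = 2.5 − 0.25·23 = -3.25
Step 2: g′(-3.25) = -23; p₂ = -3.25 − 0.25·(-23) = 2.5
Step 3: g′(2.5) = 23; p₃ = 2.5 − 0.25·23 = -3.25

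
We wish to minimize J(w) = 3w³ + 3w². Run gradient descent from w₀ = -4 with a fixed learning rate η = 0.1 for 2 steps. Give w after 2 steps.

-236.8

J′(w) = 9w² + 6w
Step 1: J′(-4) = 120; w₁ = -4 − 0.1·120 = -16
Step 2: J′(-16) = 2208; w₂ = -16 − 0.1·2208 = -236.8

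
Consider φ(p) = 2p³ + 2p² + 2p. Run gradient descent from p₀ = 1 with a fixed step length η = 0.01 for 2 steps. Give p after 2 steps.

φ′(p) = 6p² + 4p + 2
p₁ = 1 − 0.01·12 = 0.88
p₂ = 0.88 − 0.01·10.1664 = 0.778336

0.778336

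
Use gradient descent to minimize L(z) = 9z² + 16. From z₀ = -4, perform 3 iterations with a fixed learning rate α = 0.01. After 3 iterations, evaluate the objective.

L′(z) = 18z
Step 1: L′(-4) = -72; z₁ = -4 − 0.01·(-72) = -3.28
Step 2: L′(-3.28) = -59.04; z₂ = -3.28 − 0.01·(-59.04) = -2.6896
Step 3: L′(-2.6896) = -48.4128; z₃ = -2.6896 − 0.01·(-48.4128) = -2.205472
L(-2.205472) = 59.776960685056

59.776960685056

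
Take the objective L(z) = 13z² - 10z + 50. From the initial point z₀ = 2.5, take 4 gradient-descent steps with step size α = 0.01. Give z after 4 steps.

1.0189468

L′(z) = 26z - 10
z₁ = 2.5 − 0.01·55 = 1.95
z₂ = 1.95 − 0.01·40.7 = 1.543
z₃ = 1.543 − 0.01·30.118 = 1.24182
z₄ = 1.24182 − 0.01·22.28732 = 1.0189468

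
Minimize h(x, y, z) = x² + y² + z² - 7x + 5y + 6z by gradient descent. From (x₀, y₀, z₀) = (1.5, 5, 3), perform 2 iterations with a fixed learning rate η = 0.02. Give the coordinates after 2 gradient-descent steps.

∇h = (2x - 7, 2y + 5, 2z + 6)
Step 1: at (1.5, 5, 3), ∇h = (-4, 15, 12) → (1.5, 5, 3) − 0.02·(-4, 15, 12) = (1.58, 4.7, 2.76)
Step 2: at (1.58, 4.7, 2.76), ∇h = (-3.84, 14.4, 11.52) → (1.58, 4.7, 2.76) − 0.02·(-3.84, 14.4, 11.52) = (1.6568, 4.412, 2.5296)

(1.6568, 4.412, 2.5296)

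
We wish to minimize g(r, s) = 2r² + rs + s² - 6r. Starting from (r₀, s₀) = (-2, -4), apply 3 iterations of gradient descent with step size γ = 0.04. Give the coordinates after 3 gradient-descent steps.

∇g = (4r + s - 6, r + 2s)
(r₁, s₁) = (-2, -4) − 0.04·(-18, -10) = (-1.28, -3.6)
(r₂, s₂) = (-1.28, -3.6) − 0.04·(-14.72, -8.48) = (-0.6912, -3.2608)
(r₃, s₃) = (-0.6912, -3.2608) − 0.04·(-12.0256, -7.2128) = (-0.210176, -2.972288)

(-0.210176, -2.972288)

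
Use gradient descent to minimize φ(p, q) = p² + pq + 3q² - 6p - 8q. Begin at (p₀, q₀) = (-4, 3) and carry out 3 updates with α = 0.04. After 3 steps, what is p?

-2.756352

∇φ = (2p + q - 6, p + 6q - 8)
(p₁, q₁) = (-4, 3) − 0.04·(-11, 6) = (-3.56, 2.76)
(p₂, q₂) = (-3.56, 2.76) − 0.04·(-10.36, 5) = (-3.1456, 2.56)
(p₃, q₃) = (-3.1456, 2.56) − 0.04·(-9.7312, 4.2144) = (-2.756352, 2.391424)
p = -2.756352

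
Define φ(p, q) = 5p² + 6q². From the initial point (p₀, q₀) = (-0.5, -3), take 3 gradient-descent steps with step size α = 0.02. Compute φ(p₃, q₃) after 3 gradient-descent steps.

∇φ = (10p, 12q)
Step 1: at (-0.5, -3), ∇φ = (-5, -36) → (-0.5, -3) − 0.02·(-5, -36) = (-0.4, -2.28)
Step 2: at (-0.4, -2.28), ∇φ = (-4, -27.36) → (-0.4, -2.28) − 0.02·(-4, -27.36) = (-0.32, -1.7328)
Step 3: at (-0.32, -1.7328), ∇φ = (-3.2, -20.7936) → (-0.32, -1.7328) − 0.02·(-3.2, -20.7936) = (-0.256, -1.316928)
φ(-0.256, -1.316928) = 10.733476143104

10.733476143104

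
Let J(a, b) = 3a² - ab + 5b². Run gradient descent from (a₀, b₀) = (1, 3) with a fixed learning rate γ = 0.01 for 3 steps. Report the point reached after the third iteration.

∇J = (6a - b, -a + 10b)
(a₁, b₁) = (1, 3) − 0.01·(3, 29) = (0.97, 2.71)
(a₂, b₂) = (0.97, 2.71) − 0.01·(3.11, 26.13) = (0.9389, 2.4487)
(a₃, b₃) = (0.9389, 2.4487) − 0.01·(3.1847, 23.5481) = (0.907053, 2.213219)

(0.907053, 2.213219)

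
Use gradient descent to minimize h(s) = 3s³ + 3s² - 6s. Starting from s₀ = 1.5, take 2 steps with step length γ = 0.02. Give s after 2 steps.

h′(s) = 9s² + 6s - 6
Step 1: h′(1.5) = 23.25; s₁ = 1.5 − 0.02·23.25 = 1.035
Step 2: h′(1.035) = 9.851025; s₂ = 1.035 − 0.02·9.851025 = 0.8379795

0.8379795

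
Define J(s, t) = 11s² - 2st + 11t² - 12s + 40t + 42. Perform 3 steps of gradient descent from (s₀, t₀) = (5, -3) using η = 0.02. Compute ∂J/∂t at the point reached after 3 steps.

∇J = (22s - 2t - 12, -2s + 22t + 40)
(s₁, t₁) = (5, -3) − 0.02·(104, -36) = (2.92, -2.28)
(s₂, t₂) = (2.92, -2.28) − 0.02·(56.8, -16) = (1.784, -1.96)
(s₃, t₃) = (1.784, -1.96) − 0.02·(31.168, -6.688) = (1.16064, -1.82624)
∂J/∂t at (1.16064, -1.82624) = -2.49856

-2.49856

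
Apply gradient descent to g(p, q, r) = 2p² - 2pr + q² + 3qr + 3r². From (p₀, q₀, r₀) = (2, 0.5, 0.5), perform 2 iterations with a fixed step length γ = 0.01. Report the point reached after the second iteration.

∇g = (4p - 2r, 2q + 3r, -2p + 3q + 6r)
(p₁, q₁, r₁) = (2, 0.5, 0.5) − 0.01·(7, 2.5, 0.5) = (1.93, 0.475, 0.495)
(p₂, q₂, r₂) = (1.93, 0.475, 0.495) − 0.01·(6.73, 2.435, 0.535) = (1.8627, 0.45065, 0.48965)

(1.8627, 0.45065, 0.48965)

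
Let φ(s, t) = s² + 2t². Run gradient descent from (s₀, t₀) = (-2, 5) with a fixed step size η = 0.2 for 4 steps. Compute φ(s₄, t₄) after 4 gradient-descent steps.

0.06731264

∇φ = (2s, 4t)
Step 1: at (-2, 5), ∇φ = (-4, 20) → (-2, 5) − 0.2·(-4, 20) = (-1.2, 1)
Step 2: at (-1.2, 1), ∇φ = (-2.4, 4) → (-1.2, 1) − 0.2·(-2.4, 4) = (-0.72, 0.2)
Step 3: at (-0.72, 0.2), ∇φ = (-1.44, 0.8) → (-0.72, 0.2) − 0.2·(-1.44, 0.8) = (-0.432, 0.04)
Step 4: at (-0.432, 0.04), ∇φ = (-0.864, 0.16) → (-0.432, 0.04) − 0.2·(-0.864, 0.16) = (-0.2592, 0.008)
φ(-0.2592, 0.008) = 0.06731264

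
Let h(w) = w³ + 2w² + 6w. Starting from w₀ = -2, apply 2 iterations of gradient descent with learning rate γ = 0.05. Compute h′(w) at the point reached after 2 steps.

h′(w) = 3w² + 4w + 6
Step 1: h′(-2) = 10; w₁ = -2 − 0.05·10 = -2.5
Step 2: h′(-2.5) = 14.75; w₂ = -2.5 − 0.05·14.75 = -3.2375
h′(w) at (-3.2375) = 24.49421875

24.49421875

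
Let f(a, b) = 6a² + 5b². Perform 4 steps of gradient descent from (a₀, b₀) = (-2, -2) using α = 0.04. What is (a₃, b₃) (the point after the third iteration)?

(-0.281216, -0.432)

∇f = (12a, 10b)
(a₁, b₁) = (-2, -2) − 0.04·(-24, -20) = (-1.04, -1.2)
(a₂, b₂) = (-1.04, -1.2) − 0.04·(-12.48, -12) = (-0.5408, -0.72)
(a₃, b₃) = (-0.5408, -0.72) − 0.04·(-6.4896, -7.2) = (-0.281216, -0.432)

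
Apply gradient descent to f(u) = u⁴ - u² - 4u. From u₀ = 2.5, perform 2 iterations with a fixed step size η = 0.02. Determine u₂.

f′(u) = 4u³ - 2u - 4
u₁ = 2.5 − 0.02·53.5 = 1.43
u₂ = 1.43 − 0.02·4.836828 = 1.33326344

1.33326344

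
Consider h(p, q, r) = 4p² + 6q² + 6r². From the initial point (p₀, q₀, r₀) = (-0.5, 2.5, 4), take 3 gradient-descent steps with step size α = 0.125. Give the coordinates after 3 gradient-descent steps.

(0, -0.3125, -0.5)

∇h = (8p, 12q, 12r)
Step 1: at (-0.5, 2.5, 4), ∇h = (-4, 30, 48) → (-0.5, 2.5, 4) − 0.125·(-4, 30, 48) = (0, -1.25, -2)
Step 2: at (0, -1.25, -2), ∇h = (0, -15, -24) → (0, -1.25, -2) − 0.125·(0, -15, -24) = (0, 0.625, 1)
Step 3: at (0, 0.625, 1), ∇h = (0, 7.5, 12) → (0, 0.625, 1) − 0.125·(0, 7.5, 12) = (0, -0.3125, -0.5)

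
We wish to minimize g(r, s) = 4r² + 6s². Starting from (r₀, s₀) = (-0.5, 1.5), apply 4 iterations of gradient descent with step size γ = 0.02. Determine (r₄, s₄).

∇g = (8r, 12s)
(r₁, s₁) = (-0.5, 1.5) − 0.02·(-4, 18) = (-0.42, 1.14)
(r₂, s₂) = (-0.42, 1.14) − 0.02·(-3.36, 13.68) = (-0.3528, 0.8664)
(r₃, s₃) = (-0.3528, 0.8664) − 0.02·(-2.8224, 10.3968) = (-0.296352, 0.658464)
(r₄, s₄) = (-0.296352, 0.658464) − 0.02·(-2.370816, 7.901568) = (-0.24893568, 0.50043264)

(-0.24893568, 0.50043264)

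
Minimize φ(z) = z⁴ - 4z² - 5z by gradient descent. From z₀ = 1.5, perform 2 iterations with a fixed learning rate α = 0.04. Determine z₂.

φ′(z) = 4z³ - 8z - 5
Step 1: φ′(1.5) = -3.5; z₁ = 1.5 − 0.04·(-3.5) = 1.64
Step 2: φ′(1.64) = -0.476224; z₂ = 1.64 − 0.04·(-0.476224) = 1.65904896

1.65904896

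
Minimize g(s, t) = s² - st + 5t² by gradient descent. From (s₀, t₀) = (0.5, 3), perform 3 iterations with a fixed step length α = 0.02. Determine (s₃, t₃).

(0.582712, 1.562372)

∇g = (2s - t, -s + 10t)
Step 1: at (0.5, 3), ∇g = (-2, 29.5) → (0.5, 3) − 0.02·(-2, 29.5) = (0.54, 2.41)
Step 2: at (0.54, 2.41), ∇g = (-1.33, 23.56) → (0.54, 2.41) − 0.02·(-1.33, 23.56) = (0.5666, 1.9388)
Step 3: at (0.5666, 1.9388), ∇g = (-0.8056, 18.8214) → (0.5666, 1.9388) − 0.02·(-0.8056, 18.8214) = (0.582712, 1.562372)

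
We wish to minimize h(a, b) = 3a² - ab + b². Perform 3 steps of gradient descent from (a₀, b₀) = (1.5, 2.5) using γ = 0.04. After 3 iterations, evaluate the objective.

4.824140939264

∇h = (6a - b, -a + 2b)
Step 1: at (1.5, 2.5), ∇h = (6.5, 3.5) → (1.5, 2.5) − 0.04·(6.5, 3.5) = (1.24, 2.36)
Step 2: at (1.24, 2.36), ∇h = (5.08, 3.48) → (1.24, 2.36) − 0.04·(5.08, 3.48) = (1.0368, 2.2208)
Step 3: at (1.0368, 2.2208), ∇h = (4, 3.4048) → (1.0368, 2.2208) − 0.04·(4, 3.4048) = (0.8768, 2.084608)
h(0.8768, 2.084608) = 4.824140939264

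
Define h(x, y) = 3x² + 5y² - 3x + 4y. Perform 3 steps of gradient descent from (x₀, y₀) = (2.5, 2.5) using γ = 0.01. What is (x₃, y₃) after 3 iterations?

(2.161168, 1.7141)

∇h = (6x - 3, 10y + 4)
Step 1: at (2.5, 2.5), ∇h = (12, 29) → (2.5, 2.5) − 0.01·(12, 29) = (2.38, 2.21)
Step 2: at (2.38, 2.21), ∇h = (11.28, 26.1) → (2.38, 2.21) − 0.01·(11.28, 26.1) = (2.2672, 1.949)
Step 3: at (2.2672, 1.949), ∇h = (10.6032, 23.49) → (2.2672, 1.949) − 0.01·(10.6032, 23.49) = (2.161168, 1.7141)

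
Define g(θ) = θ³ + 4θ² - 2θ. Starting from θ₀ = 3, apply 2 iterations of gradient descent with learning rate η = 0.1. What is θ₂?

-1.263

g′(θ) = 3θ² + 8θ - 2
Step 1: g′(3) = 49; θ₁ = 3 − 0.1·49 = -1.9
Step 2: g′(-1.9) = -6.37; θ₂ = -1.9 − 0.1·(-6.37) = -1.263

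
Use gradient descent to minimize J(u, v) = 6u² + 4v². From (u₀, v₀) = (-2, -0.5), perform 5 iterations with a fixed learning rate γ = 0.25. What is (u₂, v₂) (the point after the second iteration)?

(-8, -0.5)

∇J = (12u, 8v)
(u₁, v₁) = (-2, -0.5) − 0.25·(-24, -4) = (4, 0.5)
(u₂, v₂) = (4, 0.5) − 0.25·(48, 4) = (-8, -0.5)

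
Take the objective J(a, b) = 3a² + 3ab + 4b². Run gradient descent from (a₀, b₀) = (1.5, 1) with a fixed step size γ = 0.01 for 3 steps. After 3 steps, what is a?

1.171785

∇J = (6a + 3b, 3a + 8b)
(a₁, b₁) = (1.5, 1) − 0.01·(12, 12.5) = (1.38, 0.875)
(a₂, b₂) = (1.38, 0.875) − 0.01·(10.905, 11.14) = (1.27095, 0.7636)
(a₃, b₃) = (1.27095, 0.7636) − 0.01·(9.9165, 9.92165) = (1.171785, 0.6643835)
a = 1.171785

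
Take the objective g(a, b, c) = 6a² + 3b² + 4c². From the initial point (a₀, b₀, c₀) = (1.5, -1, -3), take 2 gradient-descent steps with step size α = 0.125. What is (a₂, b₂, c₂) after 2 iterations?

∇g = (12a, 6b, 8c)
(a₁, b₁, c₁) = (1.5, -1, -3) − 0.125·(18, -6, -24) = (-0.75, -0.25, 0)
(a₂, b₂, c₂) = (-0.75, -0.25, 0) − 0.125·(-9, -1.5, 0) = (0.375, -0.0625, 0)

(0.375, -0.0625, 0)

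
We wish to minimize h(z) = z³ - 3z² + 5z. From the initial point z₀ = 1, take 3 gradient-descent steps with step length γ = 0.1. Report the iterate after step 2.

0.588

h′(z) = 3z² - 6z + 5
Step 1: h′(1) = 2; z₁ = 1 − 0.1·2 = 0.8
Step 2: h′(0.8) = 2.12; z₂ = 0.8 − 0.1·2.12 = 0.588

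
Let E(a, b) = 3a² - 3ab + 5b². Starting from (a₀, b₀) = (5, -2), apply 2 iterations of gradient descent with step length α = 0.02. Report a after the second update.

3.6884

∇E = (6a - 3b, -3a + 10b)
(a₁, b₁) = (5, -2) − 0.02·(36, -35) = (4.28, -1.3)
(a₂, b₂) = (4.28, -1.3) − 0.02·(29.58, -25.84) = (3.6884, -0.7832)
a = 3.6884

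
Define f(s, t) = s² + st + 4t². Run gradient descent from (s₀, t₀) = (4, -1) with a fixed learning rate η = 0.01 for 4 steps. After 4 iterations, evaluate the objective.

13.61924782683975

∇f = (2s + t, s + 8t)
(s₁, t₁) = (4, -1) − 0.01·(7, -4) = (3.93, -0.96)
(s₂, t₂) = (3.93, -0.96) − 0.01·(6.9, -3.75) = (3.861, -0.9225)
(s₃, t₃) = (3.861, -0.9225) − 0.01·(6.7995, -3.519) = (3.793005, -0.88731)
(s₄, t₄) = (3.793005, -0.88731) − 0.01·(6.6987, -3.305475) = (3.726018, -0.85425525)
f(3.726018, -0.85425525) = 13.61924782683975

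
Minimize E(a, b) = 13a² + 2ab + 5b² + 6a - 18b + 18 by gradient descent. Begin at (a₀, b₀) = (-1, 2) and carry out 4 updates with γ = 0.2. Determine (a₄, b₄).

∇E = (26a + 2b + 6, 2a + 10b - 18)
Step 1: at (-1, 2), ∇E = (-16, 0) → (-1, 2) − 0.2·(-16, 0) = (2.2, 2)
Step 2: at (2.2, 2), ∇E = (67.2, 6.4) → (2.2, 2) − 0.2·(67.2, 6.4) = (-11.24, 0.72)
Step 3: at (-11.24, 0.72), ∇E = (-284.8, -33.28) → (-11.24, 0.72) − 0.2·(-284.8, -33.28) = (45.72, 7.376)
Step 4: at (45.72, 7.376), ∇E = (1209.472, 147.2) → (45.72, 7.376) − 0.2·(1209.472, 147.2) = (-196.1744, -22.064)

(-196.1744, -22.064)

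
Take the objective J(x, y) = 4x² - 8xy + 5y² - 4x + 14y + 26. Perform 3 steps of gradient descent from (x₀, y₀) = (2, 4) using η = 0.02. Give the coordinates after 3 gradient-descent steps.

∇J = (8x - 8y - 4, -8x + 10y + 14)
(x₁, y₁) = (2, 4) − 0.02·(-20, 38) = (2.4, 3.24)
(x₂, y₂) = (2.4, 3.24) − 0.02·(-10.72, 27.2) = (2.6144, 2.696)
(x₃, y₃) = (2.6144, 2.696) − 0.02·(-4.6528, 20.0448) = (2.707456, 2.295104)

(2.707456, 2.295104)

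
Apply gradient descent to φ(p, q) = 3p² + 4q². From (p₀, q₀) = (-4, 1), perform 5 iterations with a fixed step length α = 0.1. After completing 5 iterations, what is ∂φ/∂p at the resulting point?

∇φ = (6p, 8q)
(p₁, q₁) = (-4, 1) − 0.1·(-24, 8) = (-1.6, 0.2)
(p₂, q₂) = (-1.6, 0.2) − 0.1·(-9.6, 1.6) = (-0.64, 0.04)
(p₃, q₃) = (-0.64, 0.04) − 0.1·(-3.84, 0.32) = (-0.256, 0.008)
(p₄, q₄) = (-0.256, 0.008) − 0.1·(-1.536, 0.064) = (-0.1024, 0.0016)
(p₅, q₅) = (-0.1024, 0.0016) − 0.1·(-0.6144, 0.0128) = (-0.04096, 0.00032)
∂φ/∂p at (-0.04096, 0.00032) = -0.24576

-0.24576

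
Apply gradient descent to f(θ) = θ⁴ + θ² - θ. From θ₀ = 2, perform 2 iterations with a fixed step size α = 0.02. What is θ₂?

1.09224

f′(θ) = 4θ³ + 2θ - 1
θ₁ = 2 − 0.02·35 = 1.3
θ₂ = 1.3 − 0.02·10.388 = 1.09224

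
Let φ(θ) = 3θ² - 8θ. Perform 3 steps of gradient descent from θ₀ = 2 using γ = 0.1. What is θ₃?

φ′(θ) = 6θ - 8
θ₁ = 2 − 0.1·4 = 1.6
θ₂ = 1.6 − 0.1·1.6 = 1.44
θ₃ = 1.44 − 0.1·0.64 = 1.376

1.376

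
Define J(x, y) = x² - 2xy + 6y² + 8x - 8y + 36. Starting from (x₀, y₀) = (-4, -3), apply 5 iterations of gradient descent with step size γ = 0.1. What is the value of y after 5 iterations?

∇J = (2x - 2y + 8, -2x + 12y - 8)
(x₁, y₁) = (-4, -3) − 0.1·(6, -36) = (-4.6, 0.6)
(x₂, y₂) = (-4.6, 0.6) − 0.1·(-2.4, 8.4) = (-4.36, -0.24)
(x₃, y₃) = (-4.36, -0.24) − 0.1·(-0.24, -2.16) = (-4.336, -0.024)
(x₄, y₄) = (-4.336, -0.024) − 0.1·(-0.624, 0.384) = (-4.2736, -0.0624)
(x₅, y₅) = (-4.2736, -0.0624) − 0.1·(-0.4224, -0.2016) = (-4.23136, -0.04224)
y = -0.04224

-0.04224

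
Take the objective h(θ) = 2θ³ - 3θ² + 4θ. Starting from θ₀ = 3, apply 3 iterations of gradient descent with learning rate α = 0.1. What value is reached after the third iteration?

-8.616

h′(θ) = 6θ² - 6θ + 4
Step 1: h′(3) = 40; θ₁ = 3 − 0.1·40 = -1
Step 2: h′(-1) = 16; θ₂ = -1 − 0.1·16 = -2.6
Step 3: h′(-2.6) = 60.16; θ₃ = -2.6 − 0.1·60.16 = -8.616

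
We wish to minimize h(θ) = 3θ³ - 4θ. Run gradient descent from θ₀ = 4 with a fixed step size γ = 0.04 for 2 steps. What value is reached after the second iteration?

h′(θ) = 9θ² - 4
θ₁ = 4 − 0.04·140 = -1.6
θ₂ = -1.6 − 0.04·19.04 = -2.3616

-2.3616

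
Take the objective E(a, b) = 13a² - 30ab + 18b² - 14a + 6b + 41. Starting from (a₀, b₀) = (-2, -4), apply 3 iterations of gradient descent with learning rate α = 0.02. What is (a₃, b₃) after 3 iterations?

∇E = (26a - 30b - 14, -30a + 36b + 6)
(a₁, b₁) = (-2, -4) − 0.02·(54, -78) = (-3.08, -2.44)
(a₂, b₂) = (-3.08, -2.44) − 0.02·(-20.88, 10.56) = (-2.6624, -2.6512)
(a₃, b₃) = (-2.6624, -2.6512) − 0.02·(-3.6864, -9.5712) = (-2.588672, -2.459776)

(-2.588672, -2.459776)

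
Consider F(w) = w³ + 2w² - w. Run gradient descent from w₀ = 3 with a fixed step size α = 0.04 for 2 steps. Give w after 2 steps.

F′(w) = 3w² + 4w - 1
w₁ = 3 − 0.04·38 = 1.48
w₂ = 1.48 − 0.04·11.4912 = 1.020352

1.020352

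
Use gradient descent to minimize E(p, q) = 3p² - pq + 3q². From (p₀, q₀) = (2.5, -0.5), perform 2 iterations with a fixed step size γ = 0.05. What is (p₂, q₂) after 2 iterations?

∇E = (6p - q, -p + 6q)
Step 1: at (2.5, -0.5), ∇E = (15.5, -5.5) → (2.5, -0.5) − 0.05·(15.5, -5.5) = (1.725, -0.225)
Step 2: at (1.725, -0.225), ∇E = (10.575, -3.075) → (1.725, -0.225) − 0.05·(10.575, -3.075) = (1.19625, -0.07125)

(1.19625, -0.07125)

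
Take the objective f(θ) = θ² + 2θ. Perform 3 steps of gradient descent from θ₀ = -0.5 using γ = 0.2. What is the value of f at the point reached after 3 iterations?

f′(θ) = 2θ + 2
θ₁ = -0.5 − 0.2·1 = -0.7
θ₂ = -0.7 − 0.2·0.6 = -0.82
θ₃ = -0.82 − 0.2·0.36 = -0.892
f(-0.892) = -0.988336

-0.988336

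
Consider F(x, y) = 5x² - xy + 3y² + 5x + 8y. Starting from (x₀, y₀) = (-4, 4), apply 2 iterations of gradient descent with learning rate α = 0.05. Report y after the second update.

1.0375

∇F = (10x - y + 5, -x + 6y + 8)
Step 1: at (-4, 4), ∇F = (-39, 36) → (-4, 4) − 0.05·(-39, 36) = (-2.05, 2.2)
Step 2: at (-2.05, 2.2), ∇F = (-17.7, 23.25) → (-2.05, 2.2) − 0.05·(-17.7, 23.25) = (-1.165, 1.0375)
y = 1.0375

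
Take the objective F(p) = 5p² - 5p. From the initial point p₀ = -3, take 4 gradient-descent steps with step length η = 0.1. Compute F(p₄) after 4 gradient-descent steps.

F′(p) = 10p - 5
Step 1: F′(-3) = -35; p₁ = -3 − 0.1·(-35) = 0.5
Step 2: F′(0.5) = 0; p₂ = 0.5 − 0.1·0 = 0.5
Step 3: F′(0.5) = 0; p₃ = 0.5 − 0.1·0 = 0.5
Step 4: F′(0.5) = 0; p₄ = 0.5 − 0.1·0 = 0.5
F(0.5) = -1.25

-1.25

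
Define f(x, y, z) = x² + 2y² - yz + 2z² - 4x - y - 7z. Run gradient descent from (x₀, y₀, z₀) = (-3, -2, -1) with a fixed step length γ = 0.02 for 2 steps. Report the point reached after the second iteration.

∇f = (2x - 4, 4y - z - 1, -y + 4z - 7)
(x₁, y₁, z₁) = (-3, -2, -1) − 0.02·(-10, -8, -9) = (-2.8, -1.84, -0.82)
(x₂, y₂, z₂) = (-2.8, -1.84, -0.82) − 0.02·(-9.6, -7.54, -8.44) = (-2.608, -1.6892, -0.6512)

(-2.608, -1.6892, -0.6512)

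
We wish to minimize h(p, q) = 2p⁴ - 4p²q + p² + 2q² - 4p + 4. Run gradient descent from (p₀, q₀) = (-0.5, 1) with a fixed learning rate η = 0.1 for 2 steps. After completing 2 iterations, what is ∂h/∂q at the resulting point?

1.82326016

∇h = (8p³ - 8pq + 2p - 4, -4p² + 4q)
(p₁, q₁) = (-0.5, 1) − 0.1·(-2, 3) = (-0.3, 0.7)
(p₂, q₂) = (-0.3, 0.7) − 0.1·(-3.136, 2.44) = (0.0136, 0.456)
∂h/∂q at (0.0136, 0.456) = 1.82326016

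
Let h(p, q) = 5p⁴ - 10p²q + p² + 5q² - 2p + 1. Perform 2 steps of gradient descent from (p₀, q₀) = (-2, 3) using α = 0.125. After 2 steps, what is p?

∇h = (20p³ - 20pq + 2p - 2, -10p² + 10q)
Step 1: at (-2, 3), ∇h = (-46, -10) → (-2, 3) − 0.125·(-46, -10) = (3.75, 4.25)
Step 2: at (3.75, 4.25), ∇h = (741.4375, -98.125) → (3.75, 4.25) − 0.125·(741.4375, -98.125) = (-88.9296875, 16.515625)
p = -88.9296875

-88.9296875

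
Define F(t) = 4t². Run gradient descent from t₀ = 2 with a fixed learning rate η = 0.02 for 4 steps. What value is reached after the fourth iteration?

0.99574272

F′(t) = 8t
t₁ = 2 − 0.02·16 = 1.68
t₂ = 1.68 − 0.02·13.44 = 1.4112
t₃ = 1.4112 − 0.02·11.2896 = 1.185408
t₄ = 1.185408 − 0.02·9.483264 = 0.99574272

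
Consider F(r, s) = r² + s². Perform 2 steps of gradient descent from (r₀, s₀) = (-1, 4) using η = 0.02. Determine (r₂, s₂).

(-0.9216, 3.6864)

∇F = (2r, 2s)
(r₁, s₁) = (-1, 4) − 0.02·(-2, 8) = (-0.96, 3.84)
(r₂, s₂) = (-0.96, 3.84) − 0.02·(-1.92, 7.68) = (-0.9216, 3.6864)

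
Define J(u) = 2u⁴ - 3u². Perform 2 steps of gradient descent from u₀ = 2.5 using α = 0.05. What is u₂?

J′(u) = 8u³ - 6u
Step 1: J′(2.5) = 110; u₁ = 2.5 − 0.05·110 = -3
Step 2: J′(-3) = -198; u₂ = -3 − 0.05·(-198) = 6.9

6.9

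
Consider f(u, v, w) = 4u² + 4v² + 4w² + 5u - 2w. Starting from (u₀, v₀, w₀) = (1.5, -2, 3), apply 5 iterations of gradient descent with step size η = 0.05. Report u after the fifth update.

-0.45976

∇f = (8u + 5, 8v, 8w - 2)
(u₁, v₁, w₁) = (1.5, -2, 3) − 0.05·(17, -16, 22) = (0.65, -1.2, 1.9)
(u₂, v₂, w₂) = (0.65, -1.2, 1.9) − 0.05·(10.2, -9.6, 13.2) = (0.14, -0.72, 1.24)
(u₃, v₃, w₃) = (0.14, -0.72, 1.24) − 0.05·(6.12, -5.76, 7.92) = (-0.166, -0.432, 0.844)
(u₄, v₄, w₄) = (-0.166, -0.432, 0.844) − 0.05·(3.672, -3.456, 4.752) = (-0.3496, -0.2592, 0.6064)
(u₅, v₅, w₅) = (-0.3496, -0.2592, 0.6064) − 0.05·(2.2032, -2.0736, 2.8512) = (-0.45976, -0.15552, 0.46384)
u = -0.45976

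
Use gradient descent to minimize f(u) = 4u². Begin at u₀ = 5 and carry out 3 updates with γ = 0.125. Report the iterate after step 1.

0

f′(u) = 8u
Step 1: f′(5) = 40; u₁ = 5 − 0.125·40 = 0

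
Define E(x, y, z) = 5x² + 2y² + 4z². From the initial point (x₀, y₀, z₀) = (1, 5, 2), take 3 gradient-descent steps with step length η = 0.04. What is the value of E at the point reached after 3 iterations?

∇E = (10x, 4y, 8z)
(x₁, y₁, z₁) = (1, 5, 2) − 0.04·(10, 20, 16) = (0.6, 4.2, 1.36)
(x₂, y₂, z₂) = (0.6, 4.2, 1.36) − 0.04·(6, 16.8, 10.88) = (0.36, 3.528, 0.9248)
(x₃, y₃, z₃) = (0.36, 3.528, 0.9248) − 0.04·(3.6, 14.112, 7.3984) = (0.216, 2.96352, 0.628864)
E(0.216, 2.96352, 0.628864) = 19.380061302784

19.380061302784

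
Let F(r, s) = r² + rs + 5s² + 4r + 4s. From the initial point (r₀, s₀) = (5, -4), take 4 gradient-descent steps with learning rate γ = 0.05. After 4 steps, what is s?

-0.9847

∇F = (2r + s + 4, r + 10s + 4)
(r₁, s₁) = (5, -4) − 0.05·(10, -31) = (4.5, -2.45)
(r₂, s₂) = (4.5, -2.45) − 0.05·(10.55, -16) = (3.9725, -1.65)
(r₃, s₃) = (3.9725, -1.65) − 0.05·(10.295, -8.5275) = (3.45775, -1.223625)
(r₄, s₄) = (3.45775, -1.223625) − 0.05·(9.691875, -4.7785) = (2.97315625, -0.9847)
s = -0.9847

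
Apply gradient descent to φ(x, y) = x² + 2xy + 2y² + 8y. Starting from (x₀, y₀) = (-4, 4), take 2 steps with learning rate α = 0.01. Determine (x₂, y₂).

∇φ = (2x + 2y, 2x + 4y + 8)
Step 1: at (-4, 4), ∇φ = (0, 16) → (-4, 4) − 0.01·(0, 16) = (-4, 3.84)
Step 2: at (-4, 3.84), ∇φ = (-0.32, 15.36) → (-4, 3.84) − 0.01·(-0.32, 15.36) = (-3.9968, 3.6864)

(-3.9968, 3.6864)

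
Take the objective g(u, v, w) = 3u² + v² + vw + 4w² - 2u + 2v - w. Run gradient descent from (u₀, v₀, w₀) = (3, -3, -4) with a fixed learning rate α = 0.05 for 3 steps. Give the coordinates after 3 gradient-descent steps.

(1.248, -2.14, -0.5175)

∇g = (6u - 2, 2v + w + 2, v + 8w - 1)
Step 1: at (3, -3, -4), ∇g = (16, -8, -36) → (3, -3, -4) − 0.05·(16, -8, -36) = (2.2, -2.6, -2.2)
Step 2: at (2.2, -2.6, -2.2), ∇g = (11.2, -5.4, -21.2) → (2.2, -2.6, -2.2) − 0.05·(11.2, -5.4, -21.2) = (1.64, -2.33, -1.14)
Step 3: at (1.64, -2.33, -1.14), ∇g = (7.84, -3.8, -12.45) → (1.64, -2.33, -1.14) − 0.05·(7.84, -3.8, -12.45) = (1.248, -2.14, -0.5175)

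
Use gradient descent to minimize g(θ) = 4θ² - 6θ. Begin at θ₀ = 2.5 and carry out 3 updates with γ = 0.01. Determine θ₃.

2.112704

g′(θ) = 8θ - 6
Step 1: g′(2.5) = 14; θ₁ = 2.5 − 0.01·14 = 2.36
Step 2: g′(2.36) = 12.88; θ₂ = 2.36 − 0.01·12.88 = 2.2312
Step 3: g′(2.2312) = 11.8496; θ₃ = 2.2312 − 0.01·11.8496 = 2.112704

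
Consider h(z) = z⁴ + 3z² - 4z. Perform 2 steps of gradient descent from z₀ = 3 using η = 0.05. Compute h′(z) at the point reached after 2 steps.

273.670276947872

h′(z) = 4z³ + 6z - 4
Step 1: h′(3) = 122; z₁ = 3 − 0.05·122 = -3.1
Step 2: h′(-3.1) = -141.764; z₂ = -3.1 − 0.05·(-141.764) = 3.9882
h′(z) at (3.9882) = 273.670276947872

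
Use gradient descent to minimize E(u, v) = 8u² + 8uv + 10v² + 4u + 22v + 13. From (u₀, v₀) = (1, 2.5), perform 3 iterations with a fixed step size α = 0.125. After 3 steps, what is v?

-32.5

∇E = (16u + 8v + 4, 8u + 20v + 22)
Step 1: at (1, 2.5), ∇E = (40, 80) → (1, 2.5) − 0.125·(40, 80) = (-4, -7.5)
Step 2: at (-4, -7.5), ∇E = (-120, -160) → (-4, -7.5) − 0.125·(-120, -160) = (11, 12.5)
Step 3: at (11, 12.5), ∇E = (280, 360) → (11, 12.5) − 0.125·(280, 360) = (-24, -32.5)
v = -32.5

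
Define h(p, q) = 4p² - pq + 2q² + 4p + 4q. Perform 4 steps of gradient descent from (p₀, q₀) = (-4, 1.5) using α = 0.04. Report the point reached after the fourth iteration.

∇h = (8p - q + 4, -p + 4q + 4)
(p₁, q₁) = (-4, 1.5) − 0.04·(-29.5, 14) = (-2.82, 0.94)
(p₂, q₂) = (-2.82, 0.94) − 0.04·(-19.5, 10.58) = (-2.04, 0.5168)
(p₃, q₃) = (-2.04, 0.5168) − 0.04·(-12.8368, 8.1072) = (-1.526528, 0.192512)
(p₄, q₄) = (-1.526528, 0.192512) − 0.04·(-8.404736, 6.296576) = (-1.19033856, -0.05935104)

(-1.19033856, -0.05935104)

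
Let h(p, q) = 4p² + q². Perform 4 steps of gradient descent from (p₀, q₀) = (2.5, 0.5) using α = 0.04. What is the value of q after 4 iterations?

∇h = (8p, 2q)
(p₁, q₁) = (2.5, 0.5) − 0.04·(20, 1) = (1.7, 0.46)
(p₂, q₂) = (1.7, 0.46) − 0.04·(13.6, 0.92) = (1.156, 0.4232)
(p₃, q₃) = (1.156, 0.4232) − 0.04·(9.248, 0.8464) = (0.78608, 0.389344)
(p₄, q₄) = (0.78608, 0.389344) − 0.04·(6.28864, 0.778688) = (0.5345344, 0.35819648)
q = 0.35819648

0.35819648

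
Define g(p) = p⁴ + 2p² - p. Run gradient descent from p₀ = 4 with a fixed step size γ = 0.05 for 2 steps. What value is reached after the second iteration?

g′(p) = 4p³ + 4p - 1
Step 1: g′(4) = 271; p₁ = 4 − 0.05·271 = -9.55
Step 2: g′(-9.55) = -3523.1355; p₂ = -9.55 − 0.05·(-3523.1355) = 166.606775

166.606775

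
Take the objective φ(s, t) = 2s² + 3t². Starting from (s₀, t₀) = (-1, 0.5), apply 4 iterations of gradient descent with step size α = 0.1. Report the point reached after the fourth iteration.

(-0.1296, 0.0128)

∇φ = (4s, 6t)
Step 1: at (-1, 0.5), ∇φ = (-4, 3) → (-1, 0.5) − 0.1·(-4, 3) = (-0.6, 0.2)
Step 2: at (-0.6, 0.2), ∇φ = (-2.4, 1.2) → (-0.6, 0.2) − 0.1·(-2.4, 1.2) = (-0.36, 0.08)
Step 3: at (-0.36, 0.08), ∇φ = (-1.44, 0.48) → (-0.36, 0.08) − 0.1·(-1.44, 0.48) = (-0.216, 0.032)
Step 4: at (-0.216, 0.032), ∇φ = (-0.864, 0.192) → (-0.216, 0.032) − 0.1·(-0.864, 0.192) = (-0.1296, 0.0128)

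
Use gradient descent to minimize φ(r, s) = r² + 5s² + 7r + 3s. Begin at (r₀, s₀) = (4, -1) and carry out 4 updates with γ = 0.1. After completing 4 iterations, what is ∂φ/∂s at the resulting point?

∇φ = (2r + 7, 10s + 3)
Step 1: at (4, -1), ∇φ = (15, -7) → (4, -1) − 0.1·(15, -7) = (2.5, -0.3)
Step 2: at (2.5, -0.3), ∇φ = (12, 0) → (2.5, -0.3) − 0.1·(12, 0) = (1.3, -0.3)
Step 3: at (1.3, -0.3), ∇φ = (9.6, 0) → (1.3, -0.3) − 0.1·(9.6, 0) = (0.34, -0.3)
Step 4: at (0.34, -0.3), ∇φ = (7.68, 0) → (0.34, -0.3) − 0.1·(7.68, 0) = (-0.428, -0.3)
∂φ/∂s at (-0.428, -0.3) = 0

0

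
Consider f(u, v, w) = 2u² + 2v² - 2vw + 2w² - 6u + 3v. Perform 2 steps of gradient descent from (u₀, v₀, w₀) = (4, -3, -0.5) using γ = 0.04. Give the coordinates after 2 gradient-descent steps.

∇f = (4u - 6, 4v - 2w + 3, -2v + 4w)
Step 1: at (4, -3, -0.5), ∇f = (10, -8, 4) → (4, -3, -0.5) − 0.04·(10, -8, 4) = (3.6, -2.68, -0.66)
Step 2: at (3.6, -2.68, -0.66), ∇f = (8.4, -6.4, 2.72) → (3.6, -2.68, -0.66) − 0.04·(8.4, -6.4, 2.72) = (3.264, -2.424, -0.7688)

(3.264, -2.424, -0.7688)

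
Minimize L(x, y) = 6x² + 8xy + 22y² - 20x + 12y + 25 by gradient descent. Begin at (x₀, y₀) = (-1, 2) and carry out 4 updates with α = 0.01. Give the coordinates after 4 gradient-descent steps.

(-0.16645888, 0.04550912)

∇L = (12x + 8y - 20, 8x + 44y + 12)
(x₁, y₁) = (-1, 2) − 0.01·(-16, 92) = (-0.84, 1.08)
(x₂, y₂) = (-0.84, 1.08) − 0.01·(-21.44, 52.8) = (-0.6256, 0.552)
(x₃, y₃) = (-0.6256, 0.552) − 0.01·(-23.0912, 31.2832) = (-0.394688, 0.239168)
(x₄, y₄) = (-0.394688, 0.239168) − 0.01·(-22.822912, 19.365888) = (-0.16645888, 0.04550912)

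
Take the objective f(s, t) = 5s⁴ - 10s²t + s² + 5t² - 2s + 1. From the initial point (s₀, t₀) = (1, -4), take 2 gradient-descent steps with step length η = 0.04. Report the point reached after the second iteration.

(23.72, 2.4)

∇f = (20s³ - 20st + 2s - 2, -10s² + 10t)
(s₁, t₁) = (1, -4) − 0.04·(100, -50) = (-3, -2)
(s₂, t₂) = (-3, -2) − 0.04·(-668, -110) = (23.72, 2.4)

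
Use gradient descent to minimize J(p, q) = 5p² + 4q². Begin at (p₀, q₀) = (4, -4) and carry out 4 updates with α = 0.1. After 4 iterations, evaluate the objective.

0.00016384

∇J = (10p, 8q)
Step 1: at (4, -4), ∇J = (40, -32) → (4, -4) − 0.1·(40, -32) = (0, -0.8)
Step 2: at (0, -0.8), ∇J = (0, -6.4) → (0, -0.8) − 0.1·(0, -6.4) = (0, -0.16)
Step 3: at (0, -0.16), ∇J = (0, -1.28) → (0, -0.16) − 0.1·(0, -1.28) = (0, -0.032)
Step 4: at (0, -0.032), ∇J = (0, -0.256) → (0, -0.032) − 0.1·(0, -0.256) = (0, -0.0064)
J(0, -0.0064) = 0.00016384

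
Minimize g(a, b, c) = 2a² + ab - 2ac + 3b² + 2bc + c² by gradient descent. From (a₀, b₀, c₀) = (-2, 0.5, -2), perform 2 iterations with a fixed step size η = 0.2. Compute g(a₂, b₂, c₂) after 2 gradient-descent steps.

-0.2112

∇g = (4a + b - 2c, a + 6b + 2c, -2a + 2b + 2c)
(a₁, b₁, c₁) = (-2, 0.5, -2) − 0.2·(-3.5, -3, 1) = (-1.3, 1.1, -2.2)
(a₂, b₂, c₂) = (-1.3, 1.1, -2.2) − 0.2·(0.3, 0.9, 0.4) = (-1.36, 0.92, -2.28)
g(-1.36, 0.92, -2.28) = -0.2112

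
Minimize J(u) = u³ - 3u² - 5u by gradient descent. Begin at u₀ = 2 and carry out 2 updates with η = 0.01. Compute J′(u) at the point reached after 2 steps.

-4.390266633125

J′(u) = 3u² - 6u - 5
u₁ = 2 − 0.01·(-5) = 2.05
u₂ = 2.05 − 0.01·(-4.6925) = 2.096925
J′(u) at (2.096925) = -4.390266633125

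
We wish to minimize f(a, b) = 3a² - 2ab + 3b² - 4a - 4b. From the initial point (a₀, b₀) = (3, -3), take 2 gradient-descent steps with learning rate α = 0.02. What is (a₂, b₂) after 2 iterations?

∇f = (6a - 2b - 4, -2a + 6b - 4)
(a₁, b₁) = (3, -3) − 0.02·(20, -28) = (2.6, -2.44)
(a₂, b₂) = (2.6, -2.44) − 0.02·(16.48, -23.84) = (2.2704, -1.9632)

(2.2704, -1.9632)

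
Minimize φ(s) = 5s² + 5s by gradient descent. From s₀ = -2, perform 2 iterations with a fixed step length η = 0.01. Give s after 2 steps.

φ′(s) = 10s + 5
Step 1: φ′(-2) = -15; s₁ = -2 − 0.01·(-15) = -1.85
Step 2: φ′(-1.85) = -13.5; s₂ = -1.85 − 0.01·(-13.5) = -1.715

-1.715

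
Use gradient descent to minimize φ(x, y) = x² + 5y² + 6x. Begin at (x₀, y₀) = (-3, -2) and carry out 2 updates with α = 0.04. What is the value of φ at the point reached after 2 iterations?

-6.408

∇φ = (2x + 6, 10y)
(x₁, y₁) = (-3, -2) − 0.04·(0, -20) = (-3, -1.2)
(x₂, y₂) = (-3, -1.2) − 0.04·(0, -12) = (-3, -0.72)
φ(-3, -0.72) = -6.408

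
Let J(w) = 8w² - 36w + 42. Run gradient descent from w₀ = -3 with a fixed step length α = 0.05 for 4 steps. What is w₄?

J′(w) = 16w - 36
Step 1: J′(-3) = -84; w₁ = -3 − 0.05·(-84) = 1.2
Step 2: J′(1.2) = -16.8; w₂ = 1.2 − 0.05·(-16.8) = 2.04
Step 3: J′(2.04) = -3.36; w₃ = 2.04 − 0.05·(-3.36) = 2.208
Step 4: J′(2.208) = -0.672; w₄ = 2.208 − 0.05·(-0.672) = 2.2416

2.2416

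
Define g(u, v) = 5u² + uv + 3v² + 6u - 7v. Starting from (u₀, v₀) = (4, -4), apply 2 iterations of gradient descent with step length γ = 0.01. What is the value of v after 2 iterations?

∇g = (10u + v + 6, u + 6v - 7)
Step 1: at (4, -4), ∇g = (42, -27) → (4, -4) − 0.01·(42, -27) = (3.58, -3.73)
Step 2: at (3.58, -3.73), ∇g = (38.07, -25.8) → (3.58, -3.73) − 0.01·(38.07, -25.8) = (3.1993, -3.472)
v = -3.472

-3.472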